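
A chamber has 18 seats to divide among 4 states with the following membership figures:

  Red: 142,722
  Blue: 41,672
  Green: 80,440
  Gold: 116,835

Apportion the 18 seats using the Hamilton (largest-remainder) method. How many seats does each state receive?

The standard divisor is 381669/18 ≈ 21203.833.
Standard quotas: Red 6.7310, Blue 1.9653, Green 3.7937, Gold 5.5101.
Lower quotas: Red 6, Blue 1, Green 3, Gold 5 (sum 15, leaving 3 seats).
Remainders in descending order: Blue 0.9653, Green 0.7937, Red 0.7310, Gold 0.5101.
Largest remainders: Blue, Green, Red receive the extra seats.

Red 7, Blue 2, Green 4, Gold 5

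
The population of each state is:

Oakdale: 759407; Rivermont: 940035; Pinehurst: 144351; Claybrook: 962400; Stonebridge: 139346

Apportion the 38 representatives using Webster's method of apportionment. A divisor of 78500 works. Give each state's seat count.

Oakdale 10; Rivermont 12; Pinehurst 2; Claybrook 12; Stonebridge 2

With modified divisor 78500: modified quotas Oakdale 9.674, Rivermont 11.975, Pinehurst 1.839, Claybrook 12.260, Stonebridge 1.775.
Rounding to the nearest integer: Oakdale 10, Rivermont 12, Pinehurst 2, Claybrook 12, Stonebridge 2 (total 38).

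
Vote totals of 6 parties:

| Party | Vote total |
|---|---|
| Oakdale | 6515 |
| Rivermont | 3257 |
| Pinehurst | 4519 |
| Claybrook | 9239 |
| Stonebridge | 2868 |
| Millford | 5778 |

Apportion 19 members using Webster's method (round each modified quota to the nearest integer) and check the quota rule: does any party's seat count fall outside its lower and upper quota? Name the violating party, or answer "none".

Standard quotas: Oakdale 3.847, Rivermont 1.923, Pinehurst 2.668, Claybrook 5.456, Stonebridge 1.694, Millford 3.412.
Webster allocation: Oakdale 4, Rivermont 2, Pinehurst 3, Claybrook 5, Stonebridge 2, Millford 3.
Every allocation lies between the lower and upper quota.

none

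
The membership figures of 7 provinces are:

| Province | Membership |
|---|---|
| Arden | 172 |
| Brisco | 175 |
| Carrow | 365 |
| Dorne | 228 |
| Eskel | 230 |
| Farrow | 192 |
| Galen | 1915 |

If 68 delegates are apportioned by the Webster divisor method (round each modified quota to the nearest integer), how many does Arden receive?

4

Standard divisor 3277/68 ≈ 48.191; standard quotas: Arden 3.569, Brisco 3.631, Carrow 7.574, Dorne 4.731, Eskel 4.773, Farrow 3.984, Galen 39.738.
Rounding to the nearest integer gives 4, 4, 8, 5, 5, 4, 40 = 70 seats, so the divisor must be adjusted.
With modified divisor 48.81: modified quotas Arden 3.524, Brisco 3.585, Carrow 7.478, Dorne 4.671, Eskel 4.712, Farrow 3.934, Galen 39.234.
Rounding to the nearest integer: Arden 4, Brisco 4, Carrow 7, Dorne 5, Eskel 5, Farrow 4, Galen 39 (total 68).
Arden receives 4.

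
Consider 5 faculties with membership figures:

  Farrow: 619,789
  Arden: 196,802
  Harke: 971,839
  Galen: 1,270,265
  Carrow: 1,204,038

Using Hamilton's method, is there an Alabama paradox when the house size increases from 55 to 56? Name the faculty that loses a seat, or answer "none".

At 55 seats: Farrow 8, Arden 3, Harke 13, Galen 16, Carrow 15.
At 56 seats: Farrow 8, Arden 2, Harke 13, Galen 17, Carrow 16.
Arden drops from 3 to 2.

Arden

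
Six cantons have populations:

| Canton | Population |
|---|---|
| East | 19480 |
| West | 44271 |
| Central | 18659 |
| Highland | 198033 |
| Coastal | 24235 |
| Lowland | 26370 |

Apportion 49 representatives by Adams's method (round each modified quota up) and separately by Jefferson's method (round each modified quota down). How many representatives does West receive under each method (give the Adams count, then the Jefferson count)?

Adams: East 3, West 7, Central 3, Highland 28, Coastal 4, Lowland 4.
Jefferson: East 3, West 6, Central 2, Highland 31, Coastal 3, Lowland 4.
West gets 7 under Adams and 6 under Jefferson.

7 and 6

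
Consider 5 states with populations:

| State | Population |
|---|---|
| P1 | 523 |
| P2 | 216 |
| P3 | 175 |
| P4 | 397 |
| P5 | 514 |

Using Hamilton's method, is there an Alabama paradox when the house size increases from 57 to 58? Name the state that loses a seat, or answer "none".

At 57 seats: P1 16, P2 7, P3 6, P4 12, P5 16.
At 58 seats: P1 17, P2 7, P3 5, P4 13, P5 16.
P3 drops from 6 to 5.

P3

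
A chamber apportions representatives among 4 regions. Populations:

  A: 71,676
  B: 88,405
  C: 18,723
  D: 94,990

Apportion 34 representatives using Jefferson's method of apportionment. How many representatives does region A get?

Standard divisor 273794/34 ≈ 8052.765; standard quotas: A 8.901, B 10.978, C 2.325, D 11.796.
Rounding down gives 8, 10, 2, 11 = 31 seats, so the divisor must be adjusted.
With modified divisor 7600: modified quotas A 9.431, B 11.632, C 2.464, D 12.499.
Rounding down: A 9, B 11, C 2, D 12 (total 34).
A receives 9.

9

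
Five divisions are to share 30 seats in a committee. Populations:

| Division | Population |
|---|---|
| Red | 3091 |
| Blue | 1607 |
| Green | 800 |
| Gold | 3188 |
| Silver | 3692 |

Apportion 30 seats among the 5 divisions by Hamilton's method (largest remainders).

Total 12378; standard divisor 12378/30 ≈ 412.6.
Standard quotas: Red 7.492, Blue 3.895, Green 1.939, Gold 7.727, Silver 8.948.
Lower quotas: Red 7, Blue 3, Green 1, Gold 7, Silver 8 (sum 26, leaving 4 seats).
Remainders in descending order: Silver 0.948, Green 0.939, Blue 0.895, Gold 0.727, Red 0.492.
The surplus seats go to Silver, Green, Blue, Gold.

Red 7; Blue 4; Green 2; Gold 8; Silver 9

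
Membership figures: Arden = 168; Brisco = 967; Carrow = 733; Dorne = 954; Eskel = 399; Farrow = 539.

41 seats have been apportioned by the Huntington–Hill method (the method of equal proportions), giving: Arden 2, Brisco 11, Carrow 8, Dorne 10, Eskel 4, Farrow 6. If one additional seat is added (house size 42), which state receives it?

Dorne

Priority for the next seat is population ÷ (√(s·(s+1))).
Priorities: Arden 68.586, Brisco 84.167, Carrow 86.385, Dorne 90.960, Eskel 89.219, Farrow 83.170.
Highest priority: Dorne.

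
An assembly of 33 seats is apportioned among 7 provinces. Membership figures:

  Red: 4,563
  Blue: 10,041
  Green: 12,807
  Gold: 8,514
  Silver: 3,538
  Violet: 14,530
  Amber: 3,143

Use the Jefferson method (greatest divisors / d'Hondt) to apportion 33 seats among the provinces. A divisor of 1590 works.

Red 2, Blue 6, Green 8, Gold 5, Silver 2, Violet 9, Amber 1

With modified divisor 1590: modified quotas Red 2.870, Blue 6.315, Green 8.055, Gold 5.355, Silver 2.225, Violet 9.138, Amber 1.977.
Rounding down: Red 2, Blue 6, Green 8, Gold 5, Silver 2, Violet 9, Amber 1 (total 33).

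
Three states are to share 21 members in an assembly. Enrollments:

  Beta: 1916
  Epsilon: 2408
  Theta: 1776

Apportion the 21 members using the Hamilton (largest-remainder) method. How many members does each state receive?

Beta 7; Epsilon 8; Theta 6

The standard divisor is 6100/21 ≈ 290.476.
Standard quotas: Beta 6.596, Epsilon 8.290, Theta 6.114.
Lower quotas: Beta 6, Epsilon 8, Theta 6 (sum 20, leaving 1 seat).
Remainders in descending order: Beta 0.596, Epsilon 0.290, Theta 0.114.
Largest remainder: Beta receives the extra seat.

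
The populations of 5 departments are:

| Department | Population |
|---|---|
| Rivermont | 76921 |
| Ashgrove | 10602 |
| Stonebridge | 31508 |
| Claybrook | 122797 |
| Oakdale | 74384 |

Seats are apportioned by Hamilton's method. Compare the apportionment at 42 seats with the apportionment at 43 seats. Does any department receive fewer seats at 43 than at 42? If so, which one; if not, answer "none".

Ashgrove

At 42 seats: Rivermont 10, Ashgrove 2, Stonebridge 4, Claybrook 16, Oakdale 10.
At 43 seats: Rivermont 11, Ashgrove 1, Stonebridge 4, Claybrook 17, Oakdale 10.
Ashgrove drops from 2 to 1.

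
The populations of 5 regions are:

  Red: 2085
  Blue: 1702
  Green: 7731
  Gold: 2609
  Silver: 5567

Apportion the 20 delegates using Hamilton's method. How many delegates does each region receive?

Red: 2, Blue: 2, Green: 8, Gold: 2, Silver: 6

The standard divisor is 19694/20 ≈ 984.7.
Standard quotas: Red 2.1174, Blue 1.7284, Green 7.8511, Gold 2.6495, Silver 5.6535.
Lower quotas: Red 2, Blue 1, Green 7, Gold 2, Silver 5 (sum 17, leaving 3 seats).
Remainders in descending order: Green 0.8511, Blue 0.7284, Silver 0.6535, Gold 0.6495, Red 0.1174.
Largest remainders: Green, Blue, Silver receive the extra seats.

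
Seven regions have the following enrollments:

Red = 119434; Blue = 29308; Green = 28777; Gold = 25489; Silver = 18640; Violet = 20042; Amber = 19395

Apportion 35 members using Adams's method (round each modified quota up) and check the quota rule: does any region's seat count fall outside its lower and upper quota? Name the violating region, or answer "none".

Red

Standard quotas: Red 16.011, Blue 3.929, Green 3.858, Gold 3.417, Silver 2.499, Violet 2.687, Amber 2.600.
Adams allocation: Red 15, Blue 4, Green 4, Gold 3, Silver 3, Violet 3, Amber 3.
Red has quota 16.011 (lower 16, upper 17) but receives 15 — outside the quota interval.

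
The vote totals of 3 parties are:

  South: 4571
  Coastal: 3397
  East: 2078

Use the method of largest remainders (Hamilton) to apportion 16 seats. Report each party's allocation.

Standard divisor: 10046 ÷ 16 ≈ 627.875.
Standard quotas: South 7.280, Coastal 5.410, East 3.310.
Lower quotas: South 7, Coastal 5, East 3 (sum 15, leaving 1 seat).
Remainders in descending order: Coastal 0.410, East 0.310, South 0.280.
The surplus seat goes to Coastal.

South: 7, Coastal: 6, East: 3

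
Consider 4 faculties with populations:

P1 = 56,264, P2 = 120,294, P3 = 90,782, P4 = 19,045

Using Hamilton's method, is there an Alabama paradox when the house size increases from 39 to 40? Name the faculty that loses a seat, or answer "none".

At 39 seats: P1 8, P2 16, P3 12, P4 3.
At 40 seats: P1 8, P2 17, P3 13, P4 2.
P4 drops from 3 to 2.

P4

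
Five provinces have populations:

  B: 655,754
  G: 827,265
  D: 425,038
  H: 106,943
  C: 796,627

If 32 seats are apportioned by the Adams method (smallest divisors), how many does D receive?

5

Standard divisor 2811627/32 ≈ 87863.344; standard quotas: B 7.463, G 9.415, D 4.837, H 1.217, C 9.067.
Rounding up gives 8, 10, 5, 2, 10 = 35 seats, so the divisor must be adjusted.
With modified divisor 96600: modified quotas B 6.788, G 8.564, D 4.400, H 1.107, C 8.247.
Rounding up: B 7, G 9, D 5, H 2, C 9 (total 32).
D receives 5.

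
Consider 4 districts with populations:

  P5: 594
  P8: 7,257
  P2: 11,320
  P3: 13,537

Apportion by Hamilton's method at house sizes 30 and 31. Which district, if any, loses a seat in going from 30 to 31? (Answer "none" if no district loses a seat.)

At 30 seats: P5 1, P8 7, P2 10, P3 12.
At 31 seats: P5 0, P8 7, P2 11, P3 13.
P5 drops from 1 to 0.

P5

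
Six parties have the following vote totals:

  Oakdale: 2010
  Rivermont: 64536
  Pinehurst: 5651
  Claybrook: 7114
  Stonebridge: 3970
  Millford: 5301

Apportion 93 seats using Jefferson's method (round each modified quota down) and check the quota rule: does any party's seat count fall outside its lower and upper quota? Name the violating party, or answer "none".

Rivermont

Standard quotas: Oakdale 2.110, Rivermont 67.755, Pinehurst 5.933, Claybrook 7.469, Stonebridge 4.168, Millford 5.565.
Jefferson allocation: Oakdale 2, Rivermont 69, Pinehurst 6, Claybrook 7, Stonebridge 4, Millford 5.
Rivermont has quota 67.755 (lower 67, upper 68) but receives 69 — outside the quota interval.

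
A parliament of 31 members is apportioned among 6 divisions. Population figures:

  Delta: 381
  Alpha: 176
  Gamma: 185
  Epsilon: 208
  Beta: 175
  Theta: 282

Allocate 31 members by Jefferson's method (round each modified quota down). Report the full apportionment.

Delta 9, Alpha 4, Gamma 4, Epsilon 4, Beta 4, Theta 6

Standard divisor 1407/31 ≈ 45.387; standard quotas: Delta 8.394, Alpha 3.878, Gamma 4.076, Epsilon 4.583, Beta 3.856, Theta 6.213.
Rounding down gives 8, 3, 4, 4, 3, 6 = 28 seats, so the divisor must be adjusted.
With modified divisor 42: modified quotas Delta 9.071, Alpha 4.190, Gamma 4.405, Epsilon 4.952, Beta 4.167, Theta 6.714.
Rounding down: Delta 9, Alpha 4, Gamma 4, Epsilon 4, Beta 4, Theta 6 (total 31).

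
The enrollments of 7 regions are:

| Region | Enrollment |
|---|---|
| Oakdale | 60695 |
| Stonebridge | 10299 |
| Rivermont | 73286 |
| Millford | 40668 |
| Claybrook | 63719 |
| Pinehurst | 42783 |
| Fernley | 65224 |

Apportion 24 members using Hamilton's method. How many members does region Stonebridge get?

1

The standard divisor is 356674/24 ≈ 14861.417.
Standard quotas: Oakdale 4.0841, Stonebridge 0.6930, Rivermont 4.9313, Millford 2.7365, Claybrook 4.2875, Pinehurst 2.8788, Fernley 4.3888.
Lower quotas: Oakdale 4, Stonebridge 0, Rivermont 4, Millford 2, Claybrook 4, Pinehurst 2, Fernley 4 (sum 20, leaving 4 seats).
Remainders in descending order: Rivermont 0.9313, Pinehurst 0.8788, Millford 0.7365, Stonebridge 0.6930, Fernley 0.3888, Claybrook 0.2875, Oakdale 0.0841.
The surplus seats go to Rivermont, Pinehurst, Millford, Stonebridge.
Stonebridge receives 1.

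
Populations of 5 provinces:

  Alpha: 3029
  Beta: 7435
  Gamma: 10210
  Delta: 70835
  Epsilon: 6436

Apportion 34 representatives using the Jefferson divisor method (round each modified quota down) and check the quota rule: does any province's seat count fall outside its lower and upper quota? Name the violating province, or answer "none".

Delta

Standard quotas: Alpha 1.051, Beta 2.581, Gamma 3.544, Delta 24.589, Epsilon 2.234.
Jefferson allocation: Alpha 1, Beta 2, Gamma 3, Delta 26, Epsilon 2.
Delta has quota 24.589 (lower 24, upper 25) but receives 26 — outside the quota interval.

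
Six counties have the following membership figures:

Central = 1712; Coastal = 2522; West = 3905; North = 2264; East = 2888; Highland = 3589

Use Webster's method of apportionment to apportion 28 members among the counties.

Standard divisor 16880/28 ≈ 602.857; standard quotas: Central 2.840, Coastal 4.183, West 6.477, North 3.755, East 4.791, Highland 5.953.
Rounding to the nearest integer gives Central 3, Coastal 4, West 6, North 4, East 5, Highland 6 — total 28, matching the house size, so no adjustment is needed.

Central: 3, Coastal: 4, West: 6, North: 4, East: 5, Highland: 6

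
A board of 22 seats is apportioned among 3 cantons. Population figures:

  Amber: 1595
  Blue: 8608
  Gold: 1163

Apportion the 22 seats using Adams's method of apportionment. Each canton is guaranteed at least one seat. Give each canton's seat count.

Standard divisor 11366/22 ≈ 516.636; standard quotas: Amber 3.087, Blue 16.662, Gold 2.251.
Rounding up gives 4, 17, 3 = 24 seats, so the divisor must be adjusted.
With modified divisor 560: modified quotas Amber 2.848, Blue 15.371, Gold 2.077.
Rounding up: Amber 3, Blue 16, Gold 3 (total 22).

Amber=3, Blue=16, Gold=3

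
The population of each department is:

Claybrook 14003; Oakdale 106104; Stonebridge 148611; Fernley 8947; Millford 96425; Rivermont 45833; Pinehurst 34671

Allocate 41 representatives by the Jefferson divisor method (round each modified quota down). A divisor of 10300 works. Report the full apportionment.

With modified divisor 10300: modified quotas Claybrook 1.360, Oakdale 10.301, Stonebridge 14.428, Fernley 0.869, Millford 9.362, Rivermont 4.450, Pinehurst 3.366.
Rounding down: Claybrook 1, Oakdale 10, Stonebridge 14, Fernley 0, Millford 9, Rivermont 4, Pinehurst 3 (total 41).

Claybrook=1; Oakdale=10; Stonebridge=14; Fernley=0; Millford=9; Rivermont=4; Pinehurst=3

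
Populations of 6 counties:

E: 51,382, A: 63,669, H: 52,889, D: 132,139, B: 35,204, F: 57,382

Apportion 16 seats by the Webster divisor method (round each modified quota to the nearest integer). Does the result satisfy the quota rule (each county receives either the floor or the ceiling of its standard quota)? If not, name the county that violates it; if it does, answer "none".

Standard quotas: E 2.094, A 2.594, H 2.155, D 5.384, B 1.434, F 2.338.
Webster allocation: E 2, A 3, H 2, D 6, B 1, F 2.
Every allocation lies between the lower and upper quota.

none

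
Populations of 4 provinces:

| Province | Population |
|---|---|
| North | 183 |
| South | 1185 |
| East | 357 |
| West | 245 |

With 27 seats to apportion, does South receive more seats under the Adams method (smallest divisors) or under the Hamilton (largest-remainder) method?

Hamilton

Adams: North 3, South 15, East 5, West 4.
Hamilton: North 3, South 16, East 5, West 3.
South gets 15 under Adams and 16 under Hamilton.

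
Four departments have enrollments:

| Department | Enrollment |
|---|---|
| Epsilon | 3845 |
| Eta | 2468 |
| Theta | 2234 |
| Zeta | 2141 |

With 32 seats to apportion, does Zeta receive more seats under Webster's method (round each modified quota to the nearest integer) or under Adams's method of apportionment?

Adams

Webster: Epsilon 12, Eta 7, Theta 7, Zeta 6.
Adams: Epsilon 11, Eta 7, Theta 7, Zeta 7.
Zeta gets 6 under Webster and 7 under Adams.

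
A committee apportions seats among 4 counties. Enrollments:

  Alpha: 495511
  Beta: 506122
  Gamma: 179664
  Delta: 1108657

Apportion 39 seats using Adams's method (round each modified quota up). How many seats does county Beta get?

9

Standard divisor 2289954/39 ≈ 58716.769; standard quotas: Alpha 8.439, Beta 8.620, Gamma 3.060, Delta 18.881.
Rounding up gives 9, 9, 4, 19 = 41 seats, so the divisor must be adjusted.
With modified divisor 61770: modified quotas Alpha 8.022, Beta 8.194, Gamma 2.909, Delta 17.948.
Rounding up: Alpha 9, Beta 9, Gamma 3, Delta 18 (total 39).
Beta receives 9.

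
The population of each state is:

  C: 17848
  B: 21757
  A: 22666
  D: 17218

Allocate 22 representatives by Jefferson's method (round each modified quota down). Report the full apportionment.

C 5, B 6, A 6, D 5

Standard divisor 79489/22 ≈ 3613.136; standard quotas: C 4.940, B 6.022, A 6.273, D 4.765.
Rounding down gives 4, 6, 6, 4 = 20 seats, so the divisor must be adjusted.
With modified divisor 3300: modified quotas C 5.408, B 6.593, A 6.868, D 5.218.
Rounding down: C 5, B 6, A 6, D 5 (total 22).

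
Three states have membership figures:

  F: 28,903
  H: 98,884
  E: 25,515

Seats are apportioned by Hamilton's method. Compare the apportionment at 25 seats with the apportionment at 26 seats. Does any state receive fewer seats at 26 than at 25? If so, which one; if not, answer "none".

none

At 25 seats: F 5, H 16, E 4.
At 26 seats: F 5, H 17, E 4.
No state's allocation decreased.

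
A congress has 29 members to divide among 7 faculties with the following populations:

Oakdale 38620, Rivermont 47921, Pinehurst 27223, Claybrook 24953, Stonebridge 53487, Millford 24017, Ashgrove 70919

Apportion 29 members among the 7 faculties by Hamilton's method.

Oakdale 4, Rivermont 5, Pinehurst 3, Claybrook 3, Stonebridge 5, Millford 2, Ashgrove 7

Standard divisor: 287140 ÷ 29 ≈ 9901.379.
Standard quotas: Oakdale 3.9005, Rivermont 4.8398, Pinehurst 2.7494, Claybrook 2.5202, Stonebridge 5.4020, Millford 2.4256, Ashgrove 7.1625.
Lower quotas: Oakdale 3, Rivermont 4, Pinehurst 2, Claybrook 2, Stonebridge 5, Millford 2, Ashgrove 7 (sum 25, leaving 4 seats).
Remainders in descending order: Oakdale 0.9005, Rivermont 0.8398, Pinehurst 0.7494, Claybrook 0.5202, Millford 0.4256, Stonebridge 0.4020, Ashgrove 0.1625.
Largest remainders: Oakdale, Rivermont, Pinehurst, Claybrook receive the extra seats.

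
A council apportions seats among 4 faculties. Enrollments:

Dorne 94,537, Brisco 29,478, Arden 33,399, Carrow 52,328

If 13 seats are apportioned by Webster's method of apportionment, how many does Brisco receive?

2

Standard divisor 209742/13 ≈ 16134; standard quotas: Dorne 5.859, Brisco 1.827, Arden 2.070, Carrow 3.243.
Rounding to the nearest integer gives Dorne 6, Brisco 2, Arden 2, Carrow 3 — total 13, matching the house size, so no adjustment is needed.
Brisco receives 2.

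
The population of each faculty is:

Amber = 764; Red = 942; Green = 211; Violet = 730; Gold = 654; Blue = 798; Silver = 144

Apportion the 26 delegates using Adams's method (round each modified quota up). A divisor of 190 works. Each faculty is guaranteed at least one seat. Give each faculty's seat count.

Amber=5, Red=5, Green=2, Violet=4, Gold=4, Blue=5, Silver=1

With modified divisor 190: modified quotas Amber 4.021, Red 4.958, Green 1.111, Violet 3.842, Gold 3.442, Blue 4.200, Silver 0.758.
Rounding up: Amber 5, Red 5, Green 2, Violet 4, Gold 4, Blue 5, Silver 1 (total 26).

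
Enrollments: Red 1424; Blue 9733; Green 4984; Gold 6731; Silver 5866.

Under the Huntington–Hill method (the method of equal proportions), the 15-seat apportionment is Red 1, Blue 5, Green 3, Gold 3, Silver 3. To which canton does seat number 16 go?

Priority for the next seat is population ÷ (√(s·(s+1))).
Priorities: Red 1006.920, Blue 1776.995, Green 1438.757, Gold 1943.072, Silver 1693.368.
Highest priority: Gold.

Gold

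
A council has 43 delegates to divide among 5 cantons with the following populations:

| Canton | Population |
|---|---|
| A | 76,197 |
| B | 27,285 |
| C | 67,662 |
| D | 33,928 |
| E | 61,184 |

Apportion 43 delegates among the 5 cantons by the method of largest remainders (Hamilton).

Total 266256; standard divisor 266256/43 = 6192.
Standard quotas: A 12.3057, B 4.4065, C 10.9273, D 5.4793, E 9.8811.
Lower quotas: A 12, B 4, C 10, D 5, E 9 (sum 40, leaving 3 seats).
Remainders in descending order: C 0.9273, E 0.8811, D 0.4793, B 0.4065, A 0.3057.
The surplus seats go to C, E, D.

A: 12, B: 4, C: 11, D: 6, E: 10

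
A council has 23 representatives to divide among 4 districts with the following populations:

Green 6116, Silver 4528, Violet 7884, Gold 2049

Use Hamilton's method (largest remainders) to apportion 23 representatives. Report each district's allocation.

Green=7; Silver=5; Violet=9; Gold=2

The standard divisor is 20577/23 ≈ 894.652.
Standard quotas: Green 6.8362, Silver 5.0612, Violet 8.8124, Gold 2.2903.
Lower quotas: Green 6, Silver 5, Violet 8, Gold 2 (sum 21, leaving 2 seats).
Remainders in descending order: Green 0.8362, Violet 0.8124, Gold 0.2903, Silver 0.0612.
Largest remainders: Green, Violet receive the extra seats.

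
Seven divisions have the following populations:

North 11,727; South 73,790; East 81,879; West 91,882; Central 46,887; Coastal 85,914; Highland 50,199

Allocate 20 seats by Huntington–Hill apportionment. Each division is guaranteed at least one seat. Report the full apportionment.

With divisor 22469: modified quotas North 0.522, South 3.284, East 3.644, West 4.089, Central 2.087, Coastal 3.824, Highland 2.234.
Geometric-mean thresholds: North (min 1), South √(3·4)=3.464, East √(3·4)=3.464, West √(4·5)=4.472, Central √(2·3)=2.449, Coastal √(3·4)=3.464, Highland √(2·3)=2.449.
Each quota rounded against its threshold gives North 1, South 3, East 4, West 4, Central 2, Coastal 4, Highland 2 (total 20).

North 1, South 3, East 4, West 4, Central 2, Coastal 4, Highland 2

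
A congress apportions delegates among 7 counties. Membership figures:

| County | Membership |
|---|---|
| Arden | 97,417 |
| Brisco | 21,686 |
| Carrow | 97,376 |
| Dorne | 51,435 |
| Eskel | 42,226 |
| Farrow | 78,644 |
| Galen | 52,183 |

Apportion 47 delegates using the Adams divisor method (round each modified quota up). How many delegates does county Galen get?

6

Standard divisor 440967/47 ≈ 9382.277; standard quotas: Arden 10.383, Brisco 2.311, Carrow 10.379, Dorne 5.482, Eskel 4.501, Farrow 8.382, Galen 5.562.
Rounding up gives 11, 3, 11, 6, 5, 9, 6 = 51 seats, so the divisor must be adjusted.
With modified divisor 10360: modified quotas Arden 9.403, Brisco 2.093, Carrow 9.399, Dorne 4.965, Eskel 4.076, Farrow 7.591, Galen 5.037.
Rounding up: Arden 10, Brisco 3, Carrow 10, Dorne 5, Eskel 5, Farrow 8, Galen 6 (total 47).
Galen receives 6.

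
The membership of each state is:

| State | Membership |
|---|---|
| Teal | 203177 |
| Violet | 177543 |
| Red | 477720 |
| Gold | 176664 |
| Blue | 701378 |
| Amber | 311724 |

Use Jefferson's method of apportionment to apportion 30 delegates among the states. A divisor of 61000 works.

Teal: 3, Violet: 2, Red: 7, Gold: 2, Blue: 11, Amber: 5

With modified divisor 61000: modified quotas Teal 3.331, Violet 2.911, Red 7.831, Gold 2.896, Blue 11.498, Amber 5.110.
Rounding down: Teal 3, Violet 2, Red 7, Gold 2, Blue 11, Amber 5 (total 30).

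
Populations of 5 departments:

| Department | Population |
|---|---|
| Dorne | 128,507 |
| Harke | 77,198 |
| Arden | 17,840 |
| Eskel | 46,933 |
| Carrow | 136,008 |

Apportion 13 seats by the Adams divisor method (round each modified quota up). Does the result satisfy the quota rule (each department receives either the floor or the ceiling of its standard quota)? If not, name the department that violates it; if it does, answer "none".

none

Standard quotas: Dorne 4.110, Harke 2.469, Arden 0.571, Eskel 1.501, Carrow 4.350.
Adams allocation: Dorne 4, Harke 2, Arden 1, Eskel 2, Carrow 4.
Every allocation lies between the lower and upper quota.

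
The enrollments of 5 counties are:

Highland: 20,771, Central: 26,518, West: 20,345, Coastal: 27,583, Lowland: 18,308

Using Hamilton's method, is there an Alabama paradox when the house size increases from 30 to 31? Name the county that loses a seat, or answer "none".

At 30 seats: Highland 6, Central 7, West 5, Coastal 7, Lowland 5.
At 31 seats: Highland 6, Central 7, West 6, Coastal 7, Lowland 5.
No county's allocation decreased.

none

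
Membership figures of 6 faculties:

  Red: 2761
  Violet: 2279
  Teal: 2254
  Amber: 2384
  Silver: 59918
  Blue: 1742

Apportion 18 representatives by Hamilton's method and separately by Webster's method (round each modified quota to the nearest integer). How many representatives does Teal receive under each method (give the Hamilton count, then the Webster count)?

0 and 1

Hamilton: Red 1, Violet 1, Teal 0, Amber 1, Silver 15, Blue 0.
Webster: Red 1, Violet 1, Teal 1, Amber 1, Silver 14, Blue 0.
Teal gets 0 under Hamilton and 1 under Webster.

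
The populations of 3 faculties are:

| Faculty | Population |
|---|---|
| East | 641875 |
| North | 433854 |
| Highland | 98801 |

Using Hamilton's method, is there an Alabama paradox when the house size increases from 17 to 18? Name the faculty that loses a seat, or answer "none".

Highland

At 17 seats: East 9, North 6, Highland 2.
At 18 seats: East 10, North 7, Highland 1.
Highland drops from 2 to 1.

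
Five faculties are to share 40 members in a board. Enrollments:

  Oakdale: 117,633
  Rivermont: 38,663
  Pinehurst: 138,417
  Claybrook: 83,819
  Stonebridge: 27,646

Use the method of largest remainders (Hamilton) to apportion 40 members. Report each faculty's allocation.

Total 406178; standard divisor 406178/40 ≈ 10154.45.
Standard quotas: Oakdale 11.5844, Rivermont 3.8075, Pinehurst 13.6312, Claybrook 8.2544, Stonebridge 2.7226.
Lower quotas: Oakdale 11, Rivermont 3, Pinehurst 13, Claybrook 8, Stonebridge 2 (sum 37, leaving 3 seats).
Remainders in descending order: Rivermont 0.8075, Stonebridge 0.7226, Pinehurst 0.6312, Oakdale 0.5844, Claybrook 0.2544.
Largest remainders: Rivermont, Stonebridge, Pinehurst receive the extra seats.

Oakdale: 11, Rivermont: 4, Pinehurst: 14, Claybrook: 8, Stonebridge: 3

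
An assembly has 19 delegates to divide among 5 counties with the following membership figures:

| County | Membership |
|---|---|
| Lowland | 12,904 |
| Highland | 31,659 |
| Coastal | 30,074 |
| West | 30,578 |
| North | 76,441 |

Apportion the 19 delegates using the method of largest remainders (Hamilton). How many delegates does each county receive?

The standard divisor is 181656/19 ≈ 9560.842.
Standard quotas: Lowland 1.3497, Highland 3.3113, Coastal 3.1455, West 3.1983, North 7.9952.
Lower quotas: Lowland 1, Highland 3, Coastal 3, West 3, North 7 (sum 17, leaving 2 seats).
Remainders in descending order: North 0.9952, Lowland 0.3497, Highland 0.3113, West 0.1983, Coastal 0.1455.
The surplus seats go to North, Lowland.

Lowland=2, Highland=3, Coastal=3, West=3, North=8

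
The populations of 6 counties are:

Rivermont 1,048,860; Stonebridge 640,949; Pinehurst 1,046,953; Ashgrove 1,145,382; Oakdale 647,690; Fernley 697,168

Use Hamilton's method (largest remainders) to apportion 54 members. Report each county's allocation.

The standard divisor is 5227002/54 ≈ 96796.333.
Standard quotas: Rivermont 10.8357, Stonebridge 6.6216, Pinehurst 10.8160, Ashgrove 11.8329, Oakdale 6.6913, Fernley 7.2024.
Lower quotas: Rivermont 10, Stonebridge 6, Pinehurst 10, Ashgrove 11, Oakdale 6, Fernley 7 (sum 50, leaving 4 seats).
Remainders in descending order: Rivermont 0.8357, Ashgrove 0.8329, Pinehurst 0.8160, Oakdale 0.6913, Stonebridge 0.6216, Fernley 0.2024.
The surplus seats go to Rivermont, Ashgrove, Pinehurst, Oakdale.

Rivermont 11, Stonebridge 6, Pinehurst 11, Ashgrove 12, Oakdale 7, Fernley 7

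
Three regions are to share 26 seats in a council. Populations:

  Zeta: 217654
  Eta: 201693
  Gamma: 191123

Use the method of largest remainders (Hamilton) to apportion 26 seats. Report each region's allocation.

Zeta: 9, Eta: 9, Gamma: 8

Standard divisor: 610470 ÷ 26 ≈ 23479.615.
Standard quotas: Zeta 9.2699, Eta 8.5901, Gamma 8.1400.
Lower quotas: Zeta 9, Eta 8, Gamma 8 (sum 25, leaving 1 seat).
Remainders in descending order: Eta 0.5901, Zeta 0.2699, Gamma 0.1400.
Largest remainder: Eta receives the extra seat.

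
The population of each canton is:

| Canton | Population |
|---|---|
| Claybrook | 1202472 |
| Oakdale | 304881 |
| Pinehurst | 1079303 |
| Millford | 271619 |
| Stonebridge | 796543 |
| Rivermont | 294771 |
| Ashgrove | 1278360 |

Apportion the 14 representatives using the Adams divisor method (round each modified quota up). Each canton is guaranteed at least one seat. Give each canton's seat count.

Standard divisor 5227949/14 ≈ 373424.929; standard quotas: Claybrook 3.220, Oakdale 0.816, Pinehurst 2.890, Millford 0.727, Stonebridge 2.133, Rivermont 0.789, Ashgrove 3.423.
Rounding up gives 4, 1, 3, 1, 3, 1, 4 = 17 seats, so the divisor must be adjusted.
With modified divisor 482900: modified quotas Claybrook 2.490, Oakdale 0.631, Pinehurst 2.235, Millford 0.562, Stonebridge 1.649, Rivermont 0.610, Ashgrove 2.647.
Rounding up: Claybrook 3, Oakdale 1, Pinehurst 3, Millford 1, Stonebridge 2, Rivermont 1, Ashgrove 3 (total 14).

Claybrook=3, Oakdale=1, Pinehurst=3, Millford=1, Stonebridge=2, Rivermont=1, Ashgrove=3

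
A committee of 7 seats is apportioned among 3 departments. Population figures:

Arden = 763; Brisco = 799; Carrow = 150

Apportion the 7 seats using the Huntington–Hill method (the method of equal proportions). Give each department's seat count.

Arden 3; Brisco 3; Carrow 1

With divisor 271: modified quotas Arden 2.815, Brisco 2.948, Carrow 0.554.
Geometric-mean thresholds: Arden √(2·3)=2.449, Brisco √(2·3)=2.449, Carrow (min 1).
Each quota rounded against its threshold gives Arden 3, Brisco 3, Carrow 1 (total 7).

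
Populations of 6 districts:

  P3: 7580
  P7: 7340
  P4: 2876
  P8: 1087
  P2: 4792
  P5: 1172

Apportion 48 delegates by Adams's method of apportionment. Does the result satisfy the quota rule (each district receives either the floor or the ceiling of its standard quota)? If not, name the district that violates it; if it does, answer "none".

none

Standard quotas: P3 14.643, P7 14.180, P4 5.556, P8 2.100, P2 9.257, P5 2.264.
Adams allocation: P3 14, P7 14, P4 6, P8 2, P2 9, P5 3.
Every allocation lies between the lower and upper quota.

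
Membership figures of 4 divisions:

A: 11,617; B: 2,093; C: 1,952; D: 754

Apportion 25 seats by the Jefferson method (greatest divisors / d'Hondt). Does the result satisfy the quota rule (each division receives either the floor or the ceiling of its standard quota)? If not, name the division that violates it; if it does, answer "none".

Standard quotas: A 17.692, B 3.187, C 2.973, D 1.148.
Jefferson allocation: A 18, B 3, C 3, D 1.
Every allocation lies between the lower and upper quota.

none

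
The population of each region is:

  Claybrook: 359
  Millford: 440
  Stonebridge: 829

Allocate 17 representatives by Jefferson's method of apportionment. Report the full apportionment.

Claybrook=4, Millford=4, Stonebridge=9

Standard divisor 1628/17 ≈ 95.765; standard quotas: Claybrook 3.749, Millford 4.595, Stonebridge 8.657.
Rounding down gives 3, 4, 8 = 15 seats, so the divisor must be adjusted.
With modified divisor 89: modified quotas Claybrook 4.034, Millford 4.944, Stonebridge 9.315.
Rounding down: Claybrook 4, Millford 4, Stonebridge 9 (total 17).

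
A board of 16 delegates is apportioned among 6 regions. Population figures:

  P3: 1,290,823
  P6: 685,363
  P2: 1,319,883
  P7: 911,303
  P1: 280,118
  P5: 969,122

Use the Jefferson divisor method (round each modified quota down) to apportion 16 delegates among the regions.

P3=4; P6=2; P2=4; P7=3; P1=0; P5=3

Standard divisor 5456612/16 ≈ 341038.25; standard quotas: P3 3.785, P6 2.010, P2 3.870, P7 2.672, P1 0.821, P5 2.842.
Rounding down gives 3, 2, 3, 2, 0, 2 = 12 seats, so the divisor must be adjusted.
With modified divisor 291900: modified quotas P3 4.422, P6 2.348, P2 4.522, P7 3.122, P1 0.960, P5 3.320.
Rounding down: P3 4, P6 2, P2 4, P7 3, P1 0, P5 3 (total 16).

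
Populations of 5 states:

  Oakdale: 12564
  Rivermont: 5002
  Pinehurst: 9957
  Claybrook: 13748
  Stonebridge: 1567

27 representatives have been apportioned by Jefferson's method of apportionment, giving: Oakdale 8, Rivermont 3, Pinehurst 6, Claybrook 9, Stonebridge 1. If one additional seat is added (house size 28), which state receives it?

Pinehurst

Priority for the next seat is population ÷ (current seats + 1).
Priorities: Oakdale 1396.000, Rivermont 1250.500, Pinehurst 1422.429, Claybrook 1374.800, Stonebridge 783.500.
Highest priority: Pinehurst.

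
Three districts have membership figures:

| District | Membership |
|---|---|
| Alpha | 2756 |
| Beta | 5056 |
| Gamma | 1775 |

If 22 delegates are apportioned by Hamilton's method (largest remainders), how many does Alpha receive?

6

Total 9587; standard divisor 9587/22 ≈ 435.773.
Standard quotas: Alpha 6.3244, Beta 11.6024, Gamma 4.0732.
Lower quotas: Alpha 6, Beta 11, Gamma 4 (sum 21, leaving 1 seat).
Remainders in descending order: Beta 0.6024, Alpha 0.3244, Gamma 0.0732.
The surplus seat goes to Beta.
Alpha receives 6.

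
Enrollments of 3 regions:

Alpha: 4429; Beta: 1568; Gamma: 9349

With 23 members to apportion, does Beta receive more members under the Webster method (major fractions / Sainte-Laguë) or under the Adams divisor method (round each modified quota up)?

Adams

Webster: Alpha 7, Beta 2, Gamma 14.
Adams: Alpha 7, Beta 3, Gamma 13.
Beta gets 2 under Webster and 3 under Adams.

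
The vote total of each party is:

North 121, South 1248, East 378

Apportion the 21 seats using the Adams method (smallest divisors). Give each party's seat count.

North: 2, South: 14, East: 5

Standard divisor 1747/21 ≈ 83.19; standard quotas: North 1.454, South 15.002, East 4.544.
Rounding up gives 2, 16, 5 = 23 seats, so the divisor must be adjusted.
With modified divisor 90: modified quotas North 1.344, South 13.867, East 4.200.
Rounding up: North 2, South 14, East 5 (total 21).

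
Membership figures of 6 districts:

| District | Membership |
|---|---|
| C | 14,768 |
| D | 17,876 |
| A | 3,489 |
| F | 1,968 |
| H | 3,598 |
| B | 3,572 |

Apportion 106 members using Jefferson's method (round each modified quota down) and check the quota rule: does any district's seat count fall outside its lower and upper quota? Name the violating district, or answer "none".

Standard quotas: C 34.579, D 41.856, A 8.169, F 4.608, H 8.425, B 8.364.
Jefferson allocation: C 35, D 43, A 8, F 4, H 8, B 8.
D has quota 41.856 (lower 41, upper 42) but receives 43 — outside the quota interval.

D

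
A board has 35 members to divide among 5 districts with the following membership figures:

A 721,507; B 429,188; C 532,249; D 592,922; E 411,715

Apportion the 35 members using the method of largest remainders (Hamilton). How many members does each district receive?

A 9; B 6; C 7; D 8; E 5

The standard divisor is 2687581/35 ≈ 76788.029.
Standard quotas: A 9.3961, B 5.5893, C 6.9314, D 7.7215, E 5.3617.
Lower quotas: A 9, B 5, C 6, D 7, E 5 (sum 32, leaving 3 seats).
Remainders in descending order: C 0.9314, D 0.7215, B 0.5893, A 0.3961, E 0.3617.
Largest remainders: C, D, B receive the extra seats.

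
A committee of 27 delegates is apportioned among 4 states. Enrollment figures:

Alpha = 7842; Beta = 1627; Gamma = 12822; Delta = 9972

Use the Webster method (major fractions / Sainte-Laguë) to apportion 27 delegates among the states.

Alpha: 7, Beta: 1, Gamma: 11, Delta: 8

Standard divisor 32263/27 ≈ 1194.926; standard quotas: Alpha 6.563, Beta 1.362, Gamma 10.730, Delta 8.345.
Rounding to the nearest integer gives Alpha 7, Beta 1, Gamma 11, Delta 8 — total 27, matching the house size, so no adjustment is needed.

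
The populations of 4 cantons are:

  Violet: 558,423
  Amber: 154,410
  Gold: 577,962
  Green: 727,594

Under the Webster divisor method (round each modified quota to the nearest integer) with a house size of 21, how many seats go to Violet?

6

Standard divisor 2018389/21 ≈ 96113.762; standard quotas: Violet 5.810, Amber 1.607, Gold 6.013, Green 7.570.
Rounding to the nearest integer gives 6, 2, 6, 8 = 22 seats, so the divisor must be adjusted.
With modified divisor 99300: modified quotas Violet 5.624, Amber 1.555, Gold 5.820, Green 7.327.
Rounding to the nearest integer: Violet 6, Amber 2, Gold 6, Green 7 (total 21).
Violet receives 6.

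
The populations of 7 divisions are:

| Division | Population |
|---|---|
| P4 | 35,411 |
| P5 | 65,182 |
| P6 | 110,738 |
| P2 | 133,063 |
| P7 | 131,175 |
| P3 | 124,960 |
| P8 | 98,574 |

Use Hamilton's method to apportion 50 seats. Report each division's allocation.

P4=3, P5=5, P6=8, P2=9, P7=9, P3=9, P8=7

Standard divisor: 699103 ÷ 50 ≈ 13982.06.
Standard quotas: P4 2.5326, P5 4.6618, P6 7.9200, P2 9.5167, P7 9.3817, P3 8.9372, P8 7.0500.
Lower quotas: P4 2, P5 4, P6 7, P2 9, P7 9, P3 8, P8 7 (sum 46, leaving 4 seats).
Remainders in descending order: P3 0.9372, P6 0.9200, P5 0.6618, P4 0.5326, P2 0.5167, P7 0.3817, P8 0.0500.
Largest remainders: P3, P6, P5, P4 receive the extra seats.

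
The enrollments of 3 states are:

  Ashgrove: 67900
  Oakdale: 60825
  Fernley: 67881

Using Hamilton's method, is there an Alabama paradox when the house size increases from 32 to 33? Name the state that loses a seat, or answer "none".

At 32 seats: Ashgrove 11, Oakdale 10, Fernley 11.
At 33 seats: Ashgrove 12, Oakdale 10, Fernley 11.
No state's allocation decreased.

none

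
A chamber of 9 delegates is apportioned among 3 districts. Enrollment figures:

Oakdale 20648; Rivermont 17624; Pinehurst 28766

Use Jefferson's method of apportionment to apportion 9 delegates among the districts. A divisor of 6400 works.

With modified divisor 6400: modified quotas Oakdale 3.226, Rivermont 2.754, Pinehurst 4.495.
Rounding down: Oakdale 3, Rivermont 2, Pinehurst 4 (total 9).

Oakdale 3, Rivermont 2, Pinehurst 4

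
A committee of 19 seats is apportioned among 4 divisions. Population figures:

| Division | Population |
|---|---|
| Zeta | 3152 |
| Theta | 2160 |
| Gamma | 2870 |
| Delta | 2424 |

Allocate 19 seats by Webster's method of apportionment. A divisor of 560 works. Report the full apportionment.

Zeta=6, Theta=4, Gamma=5, Delta=4

With modified divisor 560: modified quotas Zeta 5.629, Theta 3.857, Gamma 5.125, Delta 4.329.
Rounding to the nearest integer: Zeta 6, Theta 4, Gamma 5, Delta 4 (total 19).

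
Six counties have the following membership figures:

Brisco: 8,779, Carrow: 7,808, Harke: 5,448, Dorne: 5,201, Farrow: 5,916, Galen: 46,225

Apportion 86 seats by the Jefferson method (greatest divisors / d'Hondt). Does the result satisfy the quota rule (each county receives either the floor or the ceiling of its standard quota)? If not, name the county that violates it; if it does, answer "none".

Standard quotas: Brisco 9.511, Carrow 8.459, Harke 5.903, Dorne 5.635, Farrow 6.410, Galen 50.082.
Jefferson allocation: Brisco 9, Carrow 8, Harke 6, Dorne 5, Farrow 6, Galen 52.
Galen has quota 50.082 (lower 50, upper 51) but receives 52 — outside the quota interval.

Galen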